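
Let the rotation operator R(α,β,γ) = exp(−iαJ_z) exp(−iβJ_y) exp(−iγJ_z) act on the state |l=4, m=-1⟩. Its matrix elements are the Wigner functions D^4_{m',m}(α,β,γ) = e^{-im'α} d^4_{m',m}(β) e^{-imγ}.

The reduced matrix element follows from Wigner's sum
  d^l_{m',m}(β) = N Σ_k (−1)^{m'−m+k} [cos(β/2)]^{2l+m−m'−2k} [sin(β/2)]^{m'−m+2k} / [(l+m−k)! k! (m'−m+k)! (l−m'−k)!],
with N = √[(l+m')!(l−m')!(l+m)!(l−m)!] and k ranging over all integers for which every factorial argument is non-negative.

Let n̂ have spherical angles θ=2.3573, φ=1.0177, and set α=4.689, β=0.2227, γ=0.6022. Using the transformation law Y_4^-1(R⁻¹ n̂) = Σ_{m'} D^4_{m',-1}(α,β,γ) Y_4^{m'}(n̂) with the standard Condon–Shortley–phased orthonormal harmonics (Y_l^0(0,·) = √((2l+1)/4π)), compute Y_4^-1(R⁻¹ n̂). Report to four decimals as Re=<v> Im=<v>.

Re=0.1094 Im=0.3735

Need the full column D^4_{m',-1} for m'=−4..4 at α=4.689, β=0.2227, γ=0.6022.
cos(β/2)=0.993807, sin(β/2)=0.111120
d^4_{-4,-1}: single k=3 term ⇒ +0.009954;  D = +0.008694+0.004847i
d^4_{-3,-1}: k∈[2..3] ⇒ +0.094421 -0.001967 = +0.092453;  D = -0.046900+0.079674i
d^4_{-2,-1}: k∈[1..3] ⇒ +0.451381 -0.028216 +0.000235 = +0.423400;  D = -0.359754-0.223260i
d^4_{-1,-1}: k∈[0..3] ⇒ +0.951517 -0.178438 +0.004462 -0.000019 = +0.777521;  D = +0.425327-0.650874i
d^4_{0,-1}: k∈[0..3] ⇒ -0.475797 +0.035691 -0.000446 +0.000001 = -0.440552;  D = -0.363055-0.249554i
d^4_{1,-1}: k∈[0..3] ⇒ +0.118959 -0.004462 +0.000028 -0.000000 = +0.114525;  D = -0.067063+0.092836i
d^4_{2,-1}: k∈[0..2] ⇒ -0.018811 +0.000353 -0.000001 = -0.018459;  D = +0.014706+0.011156i
d^4_{3,-1}: k∈[0..1] ⇒ +0.001967 -0.000015 = +0.001953;  D = +0.001216-0.001528i
d^4_{4,-1}: single k=0 term ⇒ -0.000124;  D = -0.000096-0.000080i
Y_4^{m'}(θ=2.3573,φ=1.0177) and Σ D·Y over m':
  (+0.0087+0.0048i)·(-0.0659+0.0882i)  (-0.0469+0.0797i)·(+0.3110+0.0276i)  (-0.3598-0.2233i)·(-0.1875-0.3742i)  (+0.4253-0.6509i)·(-0.0631+0.1022i)  (-0.3631-0.2496i)·(-0.3432+0.0000i)  (-0.0671+0.0928i)·(+0.0631+0.1022i)  (+0.0147+0.0112i)·(-0.1875+0.3742i)  (+0.0012-0.0015i)·(-0.3110+0.0276i)  (-0.0001-0.0001i)·(-0.0659-0.0882i)
Y_4^-1(R⁻¹ n̂) = +0.109443+0.373522i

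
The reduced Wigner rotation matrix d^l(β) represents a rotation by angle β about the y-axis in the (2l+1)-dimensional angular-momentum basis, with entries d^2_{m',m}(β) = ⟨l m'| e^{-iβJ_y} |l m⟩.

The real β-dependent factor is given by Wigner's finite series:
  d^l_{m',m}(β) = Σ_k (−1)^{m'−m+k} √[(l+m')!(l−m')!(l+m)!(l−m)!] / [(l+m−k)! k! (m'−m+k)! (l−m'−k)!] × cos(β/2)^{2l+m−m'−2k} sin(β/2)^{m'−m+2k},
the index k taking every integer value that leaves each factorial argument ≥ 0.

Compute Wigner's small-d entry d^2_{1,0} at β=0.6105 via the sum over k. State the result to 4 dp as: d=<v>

d^2_{1,0}(β=0.6105) via Wigner's sum:
Half-angle: c=0.953772, s=0.300532. N=√(6·1·2·2)=4.898979
k∈{0,1} keeps every argument non-negative
  k=0: (−1)^1·4.8990/(2)·0.9538^3·0.3005^1 = -0.638704
  k=1: (−1)^2·4.8990/(2)·0.9538^1·0.3005^3 = +0.063415
d^2_{1,0}(0.6105) = -0.638704 +0.063415 = -0.575289

d=-0.5753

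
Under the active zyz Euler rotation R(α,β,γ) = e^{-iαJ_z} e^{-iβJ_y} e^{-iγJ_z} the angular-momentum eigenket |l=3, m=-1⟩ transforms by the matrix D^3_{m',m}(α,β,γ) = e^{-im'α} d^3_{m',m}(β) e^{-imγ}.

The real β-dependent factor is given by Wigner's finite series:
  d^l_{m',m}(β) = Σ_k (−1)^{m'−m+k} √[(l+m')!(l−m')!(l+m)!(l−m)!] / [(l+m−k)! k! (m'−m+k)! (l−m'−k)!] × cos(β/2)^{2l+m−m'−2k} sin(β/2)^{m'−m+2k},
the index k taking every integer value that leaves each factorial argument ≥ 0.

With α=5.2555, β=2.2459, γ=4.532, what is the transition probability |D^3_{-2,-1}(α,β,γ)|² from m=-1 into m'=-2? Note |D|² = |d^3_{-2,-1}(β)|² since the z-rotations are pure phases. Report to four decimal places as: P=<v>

Split into d^3_{-2,-1}(β=2.2459) × two z-phases.
With c≡cos(β/2)=0.433025 and s≡sin(β/2)=0.901382, N=[1·120·2·24]^{1/2}=75.894664
Admissible k: 1..2 (factorial args all ≥0)
  k=1: (−1)^0·75.8947/(24)·0.4330^5·0.9014^1 = +0.043399
  k=2: (−1)^1·75.8947/(12)·0.4330^3·0.9014^3 = -0.376094
d^3_{-2,-1}(2.2459) = +0.043399 -0.376094 = -0.332695
|D^3_{-2,-1}|² = |d^3_{-2,-1}(β)|² = (-0.332695)² = 0.110686 (the z-rotation phases have unit modulus)

P=0.1107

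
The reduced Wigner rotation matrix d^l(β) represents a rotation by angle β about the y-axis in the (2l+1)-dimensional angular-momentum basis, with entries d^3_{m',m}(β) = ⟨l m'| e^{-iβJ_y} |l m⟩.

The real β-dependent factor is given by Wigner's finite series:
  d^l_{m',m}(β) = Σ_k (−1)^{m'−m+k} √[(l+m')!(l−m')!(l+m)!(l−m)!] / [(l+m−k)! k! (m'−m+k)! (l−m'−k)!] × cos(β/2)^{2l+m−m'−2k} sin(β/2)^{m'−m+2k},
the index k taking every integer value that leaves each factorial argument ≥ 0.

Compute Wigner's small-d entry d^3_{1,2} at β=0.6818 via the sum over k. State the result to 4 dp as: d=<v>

d=0.5883

d^3_{1,2}(β=0.6818) via Wigner's sum:
Half-angle: c=0.942454, s=0.334335. N=√(24·2·120·1)=75.894664
k∈{1,2} keeps every argument non-negative
  k=1: (−1)^0·75.8947/(24)·0.9425^5·0.3343^1 = +0.786110
  k=2: (−1)^1·75.8947/(12)·0.9425^3·0.3343^3 = -0.197860
d^3_{1,2}(0.6818) = +0.786110 -0.197860 = +0.588250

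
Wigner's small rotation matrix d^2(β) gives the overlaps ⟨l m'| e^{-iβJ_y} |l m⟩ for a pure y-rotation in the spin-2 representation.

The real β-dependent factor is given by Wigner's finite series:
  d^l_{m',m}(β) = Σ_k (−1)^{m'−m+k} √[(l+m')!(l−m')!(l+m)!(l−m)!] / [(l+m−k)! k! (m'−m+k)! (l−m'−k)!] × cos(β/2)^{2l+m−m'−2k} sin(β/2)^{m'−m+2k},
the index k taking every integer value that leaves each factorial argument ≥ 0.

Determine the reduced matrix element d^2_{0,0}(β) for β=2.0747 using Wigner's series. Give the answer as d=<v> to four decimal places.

d=-0.1503

d^2_{0,0}(β=2.0747) via Wigner's sum:
Half-angle: c=0.508504, s=0.861060. N=√(2·2·2·2)=4.000000
k: max(0,(0)−(0))=0 … min(2+(0),2−(0))=2
  k=0: (−1)^0·4.0000/(4)·0.5085^4·0.8611^0 = +0.066862
  k=1: (−1)^1·4.0000/(1)·0.5085^2·0.8611^2 = -0.766858
  k=2: (−1)^2·4.0000/(4)·0.5085^0·0.8611^4 = +0.549709
d^2_{0,0}(2.0747) = +0.066862 -0.766858 +0.549709 = -0.150287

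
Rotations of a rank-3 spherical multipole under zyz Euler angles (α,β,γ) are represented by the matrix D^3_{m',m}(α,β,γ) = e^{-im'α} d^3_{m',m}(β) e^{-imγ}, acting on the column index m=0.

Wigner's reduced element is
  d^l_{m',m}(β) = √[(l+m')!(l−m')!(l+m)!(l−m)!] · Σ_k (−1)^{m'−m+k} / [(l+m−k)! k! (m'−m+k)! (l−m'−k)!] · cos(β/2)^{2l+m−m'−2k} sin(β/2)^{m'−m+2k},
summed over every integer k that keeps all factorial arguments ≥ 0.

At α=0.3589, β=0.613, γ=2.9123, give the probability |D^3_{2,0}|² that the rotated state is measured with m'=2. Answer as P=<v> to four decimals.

First d^3_{2,0}(β=0.613), then the phase factors e^{-i(2)α} and e^{-i(0)γ}:
With c≡cos(β/2)=0.953395 and s≡sin(β/2)=0.301724, N=[120·1·6·6]^{1/2}=65.726707
k∈{0,1} keeps every argument non-negative
  k=0: (−1)^2·65.7267/(12)·0.9534^4·0.3017^2 = +0.411976
  k=1: (−1)^3·65.7267/(12)·0.9534^2·0.3017^4 = -0.041261
d^3_{2,0}(0.613) = +0.411976 -0.041261 = +0.370714
|D^3_{2,0}|² = |d^3_{2,0}(β)|² = (+0.370714)² = 0.137429 (the z-rotation phases have unit modulus)

P=0.1374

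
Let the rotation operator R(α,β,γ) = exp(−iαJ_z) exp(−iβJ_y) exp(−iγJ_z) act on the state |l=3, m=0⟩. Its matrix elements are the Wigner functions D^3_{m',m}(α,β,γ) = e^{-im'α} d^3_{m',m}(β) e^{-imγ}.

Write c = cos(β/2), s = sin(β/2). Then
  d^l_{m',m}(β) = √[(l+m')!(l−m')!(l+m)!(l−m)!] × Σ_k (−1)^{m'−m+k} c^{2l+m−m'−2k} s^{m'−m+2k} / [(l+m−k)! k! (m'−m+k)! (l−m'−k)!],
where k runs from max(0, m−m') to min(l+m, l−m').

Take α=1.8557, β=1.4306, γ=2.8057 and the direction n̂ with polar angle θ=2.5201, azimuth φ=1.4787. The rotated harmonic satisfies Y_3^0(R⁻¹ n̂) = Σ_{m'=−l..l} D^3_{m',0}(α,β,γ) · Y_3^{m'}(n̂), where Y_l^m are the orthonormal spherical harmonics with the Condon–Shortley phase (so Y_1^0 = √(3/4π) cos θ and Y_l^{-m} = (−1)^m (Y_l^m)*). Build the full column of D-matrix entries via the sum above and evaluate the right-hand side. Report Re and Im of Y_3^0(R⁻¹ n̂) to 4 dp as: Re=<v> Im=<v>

Need the full column D^3_{m',0} for m'=−3..3 at α=1.8557, β=1.4306, γ=2.8057.
cos(β/2)=0.754897, sin(β/2)=0.655844
d^3_{-3,0}: single k=3 term ⇒ +0.542724;  D = +0.409421-0.356264i
d^3_{-2,0}: k∈[2..3] ⇒ +0.765088 -0.577481 = +0.187607;  D = -0.157966-0.101208i
d^3_{-1,0}: k∈[1..3] ⇒ +0.556965 -1.261176 +0.317308 = -0.386903;  D = +0.108745-0.371306i
d^3_{0,0}: k∈[0..3] ⇒ +0.185065 -1.257168 +0.948898 -0.079580 = -0.202785;  D = -0.202785+0.000000i
d^3_{1,0}: k∈[0..2] ⇒ -0.556965 +1.261176 -0.317308 = +0.386903;  D = -0.108745-0.371306i
d^3_{2,0}: k∈[0..1] ⇒ +0.765088 -0.577481 = +0.187607;  D = -0.157966+0.101208i
d^3_{3,0}: single k=0 term ⇒ -0.542724;  D = -0.409421-0.356264i
Y_3^{m'}(θ=2.5201,φ=1.4787) and Σ D·Y over m':
  (+0.4094-0.3563i)·(-0.0225+0.0792i)  (-0.1580-0.1012i)·(+0.2769+0.0516i)  (+0.1087-0.3713i)·(+0.0399-0.4319i)  (-0.2028+0.0000i)·(-0.0925+0.0000i)  (-0.1087-0.3713i)·(-0.0399-0.4319i)  (-0.1580+0.1012i)·(+0.2769-0.0516i)  (-0.4094-0.3563i)·(+0.0225+0.0792i)
Y_3^0(R⁻¹ n̂) = -0.332271+0.000000i

Re=-0.3323 Im=0.0000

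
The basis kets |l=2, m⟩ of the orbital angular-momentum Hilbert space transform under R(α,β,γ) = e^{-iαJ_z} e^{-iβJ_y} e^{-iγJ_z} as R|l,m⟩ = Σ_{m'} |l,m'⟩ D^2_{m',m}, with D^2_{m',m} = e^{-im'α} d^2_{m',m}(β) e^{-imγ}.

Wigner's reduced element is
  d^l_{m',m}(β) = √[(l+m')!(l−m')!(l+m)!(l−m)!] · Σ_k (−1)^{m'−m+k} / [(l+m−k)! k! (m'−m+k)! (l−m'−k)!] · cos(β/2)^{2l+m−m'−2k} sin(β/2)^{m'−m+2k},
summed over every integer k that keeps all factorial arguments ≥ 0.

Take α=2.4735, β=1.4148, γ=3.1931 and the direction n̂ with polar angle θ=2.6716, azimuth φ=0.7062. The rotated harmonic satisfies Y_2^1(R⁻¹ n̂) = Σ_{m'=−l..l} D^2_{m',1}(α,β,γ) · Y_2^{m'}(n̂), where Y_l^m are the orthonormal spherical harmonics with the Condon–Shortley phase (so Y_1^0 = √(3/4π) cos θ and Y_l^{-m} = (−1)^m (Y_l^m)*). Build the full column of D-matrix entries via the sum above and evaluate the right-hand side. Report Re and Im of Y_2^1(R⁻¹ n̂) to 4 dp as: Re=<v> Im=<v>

Need the full column D^2_{m',1} for m'=−2..2 at α=2.4735, β=1.4148, γ=3.1931.
cos(β/2)=0.760054, sin(β/2)=0.649860
d^2_{-2,1}: single k=3 term ⇒ +0.417190;  D = -0.075963+0.410216i
d^2_{-1,1}: k∈[2..3] ⇒ +0.731896 -0.178352 = +0.553544;  D = +0.416304-0.364832i
d^2_{0,1}: k∈[1..2] ⇒ +0.698922 -0.510951 = +0.187971;  D = -0.187722+0.009678i
d^2_{1,1}: k∈[0..1] ⇒ +0.333717 -0.731896 = -0.398180;  D = -0.324858-0.230248i
d^2_{2,1}: single k=0 term ⇒ -0.570668;  D = +0.161060+0.547468i
Y_2^{m'}(θ=2.6716,φ=0.7062) and Σ D·Y over m':
  (-0.0760+0.4102i)·(+0.0125-0.0782i)  (+0.4163-0.3648i)·(-0.2373+0.2024i)  (-0.1877+0.0097i)·(+0.4367+0.0000i)  (-0.3249-0.2302i)·(+0.2373+0.2024i)  (+0.1611+0.5475i)·(+0.0125+0.0782i)
Y_2^1(R⁻¹ n̂) = -0.147095+0.085189i

Re=-0.1471 Im=0.0852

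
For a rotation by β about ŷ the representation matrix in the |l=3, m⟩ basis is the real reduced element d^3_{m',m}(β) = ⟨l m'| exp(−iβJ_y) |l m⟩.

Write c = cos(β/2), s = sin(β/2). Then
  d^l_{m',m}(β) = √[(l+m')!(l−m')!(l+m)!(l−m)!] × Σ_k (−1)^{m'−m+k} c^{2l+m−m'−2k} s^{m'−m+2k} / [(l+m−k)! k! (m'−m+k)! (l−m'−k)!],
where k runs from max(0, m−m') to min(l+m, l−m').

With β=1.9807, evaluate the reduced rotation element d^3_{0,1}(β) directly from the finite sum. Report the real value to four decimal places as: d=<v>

d^3_{0,1}(β=1.9807) via Wigner's sum:
c=cos(1.9807/2)=0.548397, s=sin(1.9807/2)=0.836218; N=√[6·6·24·2]=41.569219
k: max(0,(1)−(0))=1 … min(3+(1),3−(0))=3
  k=1: (−1)^0·41.5692/(12)·0.5484^5·0.8362^1 = +0.143677
  k=2: (−1)^1·41.5692/(4)·0.5484^3·0.8362^3 = -1.002204
  k=3: (−1)^2·41.5692/(12)·0.5484^1·0.8362^5 = +0.776754
d^3_{0,1}(1.9807) = +0.143677 -1.002204 +0.776754 = -0.081773

d=-0.0818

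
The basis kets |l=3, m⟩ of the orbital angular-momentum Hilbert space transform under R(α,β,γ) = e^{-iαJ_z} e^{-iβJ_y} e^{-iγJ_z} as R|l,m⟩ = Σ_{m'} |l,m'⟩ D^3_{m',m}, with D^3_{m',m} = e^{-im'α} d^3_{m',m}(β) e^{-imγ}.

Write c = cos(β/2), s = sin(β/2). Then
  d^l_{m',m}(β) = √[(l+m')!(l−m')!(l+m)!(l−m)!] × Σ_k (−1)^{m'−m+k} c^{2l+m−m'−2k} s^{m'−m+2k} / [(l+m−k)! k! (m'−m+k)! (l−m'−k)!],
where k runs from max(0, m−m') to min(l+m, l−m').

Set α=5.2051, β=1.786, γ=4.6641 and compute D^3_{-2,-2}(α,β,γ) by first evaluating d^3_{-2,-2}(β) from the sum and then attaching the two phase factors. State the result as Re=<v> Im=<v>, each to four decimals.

D^3_{-2,-2}(5.2051,1.786,4.6641) = e^{-i·-2·5.2051}·d^3_{-2,-2}(1.786)·e^{-i·-2·4.6641}. Compute d first:
c=cos(1.786/2)=0.627078, s=sin(1.786/2)=0.778956; N=√[1·120·1·120]=120.000000
Admissible k: 0..1 (factorial args all ≥0)
  k=0: (−1)^0·120.0000/(120)·0.6271^6·0.7790^0 = +0.060804
  k=1: (−1)^1·120.0000/(24)·0.6271^4·0.7790^2 = -0.469119
d^3_{-2,-2}(1.786) = +0.060804 -0.469119 = -0.408315
D = (-0.552511-0.833505i)·(-0.408315)·(-0.995340+0.096428i) = -0.257365-0.316993i

Re=-0.2574 Im=-0.3170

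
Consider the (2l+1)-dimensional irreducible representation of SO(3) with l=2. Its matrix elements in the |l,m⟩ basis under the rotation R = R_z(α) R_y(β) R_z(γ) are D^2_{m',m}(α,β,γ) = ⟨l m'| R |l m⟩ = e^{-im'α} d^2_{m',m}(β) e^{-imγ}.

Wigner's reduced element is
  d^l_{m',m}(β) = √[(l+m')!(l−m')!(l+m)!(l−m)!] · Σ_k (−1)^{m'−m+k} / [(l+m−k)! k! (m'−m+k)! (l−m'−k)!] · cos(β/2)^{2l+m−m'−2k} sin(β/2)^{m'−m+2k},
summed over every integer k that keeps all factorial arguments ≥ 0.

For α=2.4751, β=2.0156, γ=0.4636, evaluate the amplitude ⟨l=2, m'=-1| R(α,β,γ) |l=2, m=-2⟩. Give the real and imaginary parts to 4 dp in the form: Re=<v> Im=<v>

D^2_{-1,-2}(2.4751,2.0156,0.4636) = e^{-i·-1·2.4751}·d^2_{-1,-2}(2.0156)·e^{-i·-2·0.4636}. Compute d first:
With c≡cos(β/2)=0.533722 and s≡sin(β/2)=0.845660, N=[1·6·1·24]^{1/2}=12.000000
Admissible k: 0..0 (factorial args all ≥0)
  k=0: (−1)^1·12.0000/(6)·0.5337^3·0.8457^1 = -0.257141
d^2_{-1,-2}(2.0156) = -0.257141
Phases: e^{-i·(-1)·2.4751}=-0.785995+0.618233i, e^{-i·(-2)·0.4636}=+0.600076+0.799943i ⇒ D=+0.248452+0.066282i

Re=0.2485 Im=0.0663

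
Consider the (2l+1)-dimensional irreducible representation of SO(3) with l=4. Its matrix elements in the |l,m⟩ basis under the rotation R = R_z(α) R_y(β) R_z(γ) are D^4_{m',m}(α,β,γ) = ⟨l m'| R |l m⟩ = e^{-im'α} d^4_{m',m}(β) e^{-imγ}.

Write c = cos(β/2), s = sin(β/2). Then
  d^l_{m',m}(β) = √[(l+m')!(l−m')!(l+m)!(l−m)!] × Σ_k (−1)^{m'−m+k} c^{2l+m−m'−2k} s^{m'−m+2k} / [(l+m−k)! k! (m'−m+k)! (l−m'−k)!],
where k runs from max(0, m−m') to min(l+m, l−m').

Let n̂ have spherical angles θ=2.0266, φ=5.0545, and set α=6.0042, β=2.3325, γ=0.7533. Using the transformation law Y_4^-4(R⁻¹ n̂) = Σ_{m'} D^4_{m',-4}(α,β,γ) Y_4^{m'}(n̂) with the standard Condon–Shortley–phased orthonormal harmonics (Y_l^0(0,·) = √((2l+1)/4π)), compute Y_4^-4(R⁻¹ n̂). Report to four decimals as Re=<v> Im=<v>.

Need the full column D^4_{m',-4} for m'=−4..4 at α=6.0042, β=2.3325, γ=0.7533.
cos(β/2)=0.393602, sin(β/2)=0.919281
d^4_{-4,-4}: single k=0 term ⇒ +0.000576;  D = -0.000185+0.000546i
d^4_{-3,-4}: single k=0 term ⇒ -0.003805;  D = +0.002166-0.003129i
d^4_{-2,-4}: single k=0 term ⇒ +0.016627;  D = -0.012862+0.010537i
d^4_{-1,-4}: single k=0 term ⇒ -0.054919;  D = +0.050425-0.021759i
d^4_{0,-4}: single k=0 term ⇒ +0.143407;  D = -0.142227+0.018362i
d^4_{1,-4}: single k=0 term ⇒ -0.299576;  D = +0.296185+0.044944i
d^4_{2,-4}: single k=0 term ⇒ +0.494747;  D = -0.449795-0.206056i
d^4_{3,-4}: single k=0 term ⇒ -0.617647;  D = +0.468978+0.401930i
d^4_{4,-4}: single k=0 term ⇒ +0.510019;  D = -0.280887-0.425702i
Y_4^{m'}(θ=2.0266,φ=5.0545) and Σ D·Y over m':
  (-0.0002+0.0005i)·(+0.0578-0.2818i)  (+0.0022-0.0031i)·(+0.3412+0.2066i)  (-0.0129+0.0105i)·(-0.0745+0.0607i)  (+0.0504-0.0218i)·(+0.1031+0.2895i)  (-0.1422+0.0184i)·(-0.1586+0.0000i)  (+0.2962+0.0449i)·(-0.1031+0.2895i)  (-0.4498-0.2061i)·(-0.0745-0.0607i)  (+0.4690+0.4019i)·(-0.3412+0.2066i)  (-0.2809-0.4257i)·(+0.0578+0.2818i)
Y_4^-4(R⁻¹ n̂) = -0.126001-0.012875i

Re=-0.1260 Im=-0.0129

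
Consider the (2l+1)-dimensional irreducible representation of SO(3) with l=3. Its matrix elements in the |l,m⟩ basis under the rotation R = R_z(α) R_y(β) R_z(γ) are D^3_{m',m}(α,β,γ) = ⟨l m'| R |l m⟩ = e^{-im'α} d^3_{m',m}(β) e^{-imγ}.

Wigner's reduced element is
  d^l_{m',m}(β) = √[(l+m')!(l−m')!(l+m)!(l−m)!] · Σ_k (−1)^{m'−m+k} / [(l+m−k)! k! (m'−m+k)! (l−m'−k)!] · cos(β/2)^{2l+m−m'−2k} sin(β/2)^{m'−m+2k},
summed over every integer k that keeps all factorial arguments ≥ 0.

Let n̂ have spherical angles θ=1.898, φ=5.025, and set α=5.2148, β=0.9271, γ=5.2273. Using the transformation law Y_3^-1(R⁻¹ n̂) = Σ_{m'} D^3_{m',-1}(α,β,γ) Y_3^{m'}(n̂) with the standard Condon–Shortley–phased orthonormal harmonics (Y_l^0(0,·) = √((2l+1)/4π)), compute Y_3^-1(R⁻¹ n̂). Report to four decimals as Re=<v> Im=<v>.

Need the full column D^3_{m',-1} for m'=−3..3 at α=5.2148, β=0.9271, γ=5.2273.
cos(β/2)=0.894471, sin(β/2)=0.447126
d^3_{-3,-1}: single k=2 term ⇒ +0.495645;  D = -0.216190+0.446011i
d^3_{-2,-1}: k∈[1..2] ⇒ +0.809583 -0.404594 = +0.404989;  D = -0.404461+0.020671i
d^3_{-1,-1}: k∈[0..2] ⇒ +0.512150 -1.023800 +0.191869 = -0.319781;  D = +0.168092+0.272039i
d^3_{0,-1}: k∈[0..2] ⇒ -0.886853 +0.664815 -0.055374 = -0.277412;  D = -0.136614+0.241442i
d^3_{1,-1}: k∈[0..2] ⇒ +0.767850 -0.255825 +0.007991 = +0.520016;  D = +0.519975+0.006500i
d^3_{2,-1}: k∈[0..1] ⇒ -0.404594 +0.050550 = -0.354044;  D = -0.166595-0.312400i
d^3_{3,-1}: single k=0 term ⇒ +0.123851;  D = -0.067715+0.103700i
Y_3^{m'}(θ=1.898,φ=5.025) and Σ D·Y over m':
  (-0.2162+0.4460i)·(-0.2856-0.2096i)  (-0.4045+0.0207i)·(+0.2388-0.1724i)  (+0.1681+0.2720i)·(-0.0455-0.1408i)  (-0.1366+0.2414i)·(+0.2979+0.0000i)  (+0.5200+0.0065i)·(+0.0455-0.1408i)  (-0.1666-0.3124i)·(+0.2388+0.1724i)  (-0.0677+0.1037i)·(+0.2856-0.2096i)
Y_3^-1(R⁻¹ n̂) = +0.093191-0.103996i

Re=0.0932 Im=-0.1040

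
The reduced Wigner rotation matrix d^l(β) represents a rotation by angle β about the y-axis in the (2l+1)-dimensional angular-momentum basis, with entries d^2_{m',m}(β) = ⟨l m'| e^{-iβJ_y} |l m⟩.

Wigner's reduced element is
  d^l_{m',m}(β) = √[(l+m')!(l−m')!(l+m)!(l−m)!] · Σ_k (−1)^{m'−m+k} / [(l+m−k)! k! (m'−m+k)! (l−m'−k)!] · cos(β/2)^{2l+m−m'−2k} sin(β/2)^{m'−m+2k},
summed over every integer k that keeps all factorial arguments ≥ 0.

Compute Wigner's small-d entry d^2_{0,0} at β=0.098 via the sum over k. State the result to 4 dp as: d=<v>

d^2_{0,0}(β=0.098) via Wigner's sum:
c=cos(0.098/2)=0.998800, s=sin(0.098/2)=0.048980; N=√[2·2·2·2]=4.000000
The bounds max(0,m−m')=0 and min(l+m,l−m')=2 give 3 terms
  k=0: (−1)^0·4.0000/(4)·0.9988^4·0.0490^0 = +0.995208
  k=1: (−1)^1·4.0000/(1)·0.9988^2·0.0490^2 = -0.009573
  k=2: (−1)^2·4.0000/(4)·0.9988^0·0.0490^4 = +0.000006
d^2_{0,0}(0.098) = +0.995208 -0.009573 +0.000006 = +0.985640

d=0.9856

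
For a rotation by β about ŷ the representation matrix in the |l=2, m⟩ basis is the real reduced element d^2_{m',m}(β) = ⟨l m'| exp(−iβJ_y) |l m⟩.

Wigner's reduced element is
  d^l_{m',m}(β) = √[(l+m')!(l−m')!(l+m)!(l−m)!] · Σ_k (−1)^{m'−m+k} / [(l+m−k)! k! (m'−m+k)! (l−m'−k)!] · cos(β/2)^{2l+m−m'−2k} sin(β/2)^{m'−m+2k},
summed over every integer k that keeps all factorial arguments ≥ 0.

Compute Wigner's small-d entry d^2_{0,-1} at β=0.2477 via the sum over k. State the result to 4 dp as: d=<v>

d=-0.2911

d^2_{0,-1}(β=0.2477) via Wigner's sum:
With c≡cos(β/2)=0.992340 and s≡sin(β/2)=0.123534, N=[2·2·1·6]^{1/2}=4.898979
k∈{0,1} keeps every argument non-negative
  k=0: (−1)^1·4.8990/(2)·0.9923^3·0.1235^1 = -0.295694
  k=1: (−1)^2·4.8990/(2)·0.9923^1·0.1235^3 = +0.004582
d^2_{0,-1}(0.2477) = -0.295694 +0.004582 = -0.291112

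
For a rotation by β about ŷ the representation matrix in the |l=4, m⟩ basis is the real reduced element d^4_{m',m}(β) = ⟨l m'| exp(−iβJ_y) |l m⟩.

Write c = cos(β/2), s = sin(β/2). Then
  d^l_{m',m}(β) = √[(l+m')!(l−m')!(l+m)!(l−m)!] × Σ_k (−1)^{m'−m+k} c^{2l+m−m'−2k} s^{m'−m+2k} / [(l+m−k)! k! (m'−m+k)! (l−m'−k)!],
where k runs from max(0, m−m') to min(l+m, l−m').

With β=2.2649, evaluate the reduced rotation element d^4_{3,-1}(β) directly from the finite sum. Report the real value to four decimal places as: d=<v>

d=-0.4994

d^4_{3,-1}(β=2.2649) via Wigner's sum:
With c≡cos(β/2)=0.424443 and s≡sin(β/2)=0.905455, N=[5040·1·6·120]^{1/2}=1904.940944
The bounds max(0,m−m')=0 and min(l+m,l−m')=1 give 2 terms
  k=0: (−1)^4·1904.9409/(144)·0.4244^4·0.9055^4 = +0.288577
  k=1: (−1)^5·1904.9409/(240)·0.4244^2·0.9055^6 = -0.787969
d^4_{3,-1}(2.2649) = +0.288577 -0.787969 = -0.499391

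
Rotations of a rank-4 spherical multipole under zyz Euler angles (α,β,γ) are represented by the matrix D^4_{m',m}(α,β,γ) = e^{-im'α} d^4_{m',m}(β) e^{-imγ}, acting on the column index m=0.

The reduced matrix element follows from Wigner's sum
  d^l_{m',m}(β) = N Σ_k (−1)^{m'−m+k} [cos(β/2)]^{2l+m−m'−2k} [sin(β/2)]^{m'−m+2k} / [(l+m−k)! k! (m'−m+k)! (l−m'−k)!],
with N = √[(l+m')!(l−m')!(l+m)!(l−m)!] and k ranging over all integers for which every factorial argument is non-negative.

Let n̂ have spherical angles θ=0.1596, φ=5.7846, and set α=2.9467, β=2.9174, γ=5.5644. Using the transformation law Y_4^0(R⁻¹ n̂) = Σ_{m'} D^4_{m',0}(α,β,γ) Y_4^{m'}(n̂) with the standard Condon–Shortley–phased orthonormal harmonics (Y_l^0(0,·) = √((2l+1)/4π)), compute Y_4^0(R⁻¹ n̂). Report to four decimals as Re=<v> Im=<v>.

Re=0.8152 Im=0.0000

Need the full column D^4_{m',0} for m'=−4..4 at α=2.9467, β=2.9174, γ=5.5644.
cos(β/2)=0.111862, sin(β/2)=0.993724
d^4_{-4,0}: single k=4 term ⇒ +0.001277;  D = +0.000909-0.000898i
d^4_{-3,0}: k∈[3..4] ⇒ +0.000203 -0.016049 = -0.015845;  D = +0.013213-0.008745i
d^4_{-2,0}: k∈[2..4] ⇒ +0.000018 -0.003863 +0.114308 = +0.110464;  D = +0.102178-0.041975i
d^4_{-1,0}: k∈[1..4] ⇒ +0.000001 -0.000461 +0.036395 -0.478692 = -0.442758;  D = +0.434375-0.085745i
d^4_{0,0}: k∈[0..4] ⇒ +0.000000 -0.000031 +0.005497 -0.192787 +0.950879 = +0.763558;  D = +0.763558+0.000000i
d^4_{1,0}: k∈[0..3] ⇒ -0.000001 +0.000461 -0.036395 +0.478692 = +0.442758;  D = -0.434375-0.085745i
d^4_{2,0}: k∈[0..2] ⇒ +0.000018 -0.003863 +0.114308 = +0.110464;  D = +0.102178+0.041975i
d^4_{3,0}: k∈[0..1] ⇒ -0.000203 +0.016049 = +0.015845;  D = -0.013213-0.008745i
d^4_{4,0}: single k=0 term ⇒ +0.001277;  D = +0.000909+0.000898i
Y_4^{m'}(θ=0.1596,φ=5.7846) and Σ D·Y over m':
  (+0.0009-0.0009i)·(-0.0001+0.0003i)  (+0.0132-0.0087i)·(+0.0004+0.0049i)  (+0.1022-0.0420i)·(+0.0267+0.0413i)  (+0.4344-0.0857i)·(+0.2492+0.1357i)  (+0.7636+0.0000i)·(+0.7418+0.0000i)  (-0.4344-0.0857i)·(-0.2492+0.1357i)  (+0.1022+0.0420i)·(+0.0267-0.0413i)  (-0.0132-0.0087i)·(-0.0004+0.0049i)  (+0.0009+0.0009i)·(-0.0001-0.0003i)
Y_4^0(R⁻¹ n̂) = +0.815213-0.000000i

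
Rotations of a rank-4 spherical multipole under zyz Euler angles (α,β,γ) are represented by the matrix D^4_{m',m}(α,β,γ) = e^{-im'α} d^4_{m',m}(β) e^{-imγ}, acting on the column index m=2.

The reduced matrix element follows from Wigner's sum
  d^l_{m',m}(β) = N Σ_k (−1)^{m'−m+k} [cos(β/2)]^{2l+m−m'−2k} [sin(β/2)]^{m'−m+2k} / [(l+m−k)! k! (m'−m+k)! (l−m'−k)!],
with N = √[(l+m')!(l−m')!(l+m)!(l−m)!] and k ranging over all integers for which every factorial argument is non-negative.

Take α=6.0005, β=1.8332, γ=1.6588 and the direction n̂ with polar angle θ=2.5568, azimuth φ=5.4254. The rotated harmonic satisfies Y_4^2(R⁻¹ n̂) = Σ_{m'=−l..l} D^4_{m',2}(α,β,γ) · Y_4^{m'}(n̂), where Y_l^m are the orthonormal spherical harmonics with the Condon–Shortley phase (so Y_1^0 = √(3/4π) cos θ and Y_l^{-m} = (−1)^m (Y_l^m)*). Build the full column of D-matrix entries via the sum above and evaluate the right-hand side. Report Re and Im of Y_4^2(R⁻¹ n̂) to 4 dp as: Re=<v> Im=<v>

Re=-0.2100 Im=0.3286

Need the full column D^4_{m',2} for m'=−4..4 at α=6.0005, β=1.8332, γ=1.6588.
cos(β/2)=0.608522, sin(β/2)=0.793537
d^4_{-4,2}: single k=6 term ⇒ +0.489255;  D = -0.127691+0.472298i
d^4_{-3,2}: k∈[5..6] ⇒ +0.795884 -0.451140 = +0.344745;  D = -0.179232+0.294490i
d^4_{-2,2}: k∈[4..6] ⇒ +0.815577 -1.109525 +0.157231 = -0.136718;  D = +0.100835-0.092326i
d^4_{-1,2}: k∈[3..5] ⇒ +0.589654 -1.504080 +0.511545 = -0.402882;  D = +0.361237-0.178386i
d^4_{0,2}: k∈[2..4] ⇒ +0.303328 -1.375509 +0.877157 = -0.195025;  D = +0.192012-0.034149i
d^4_{1,2}: k∈[1..3] ⇒ +0.104025 -0.884481 +1.002720 = +0.222264;  D = -0.221000-0.023666i
d^4_{2,2}: k∈[0..2] ⇒ +0.018802 -0.383683 +0.815577 = +0.450696;  D = -0.416962-0.171084i
d^4_{3,2}: k∈[0..1] ⇒ -0.091741 +0.468023 = +0.376282;  D = -0.294459-0.234270i
d^4_{4,2}: single k=0 term ⇒ +0.169188;  D = -0.097761-0.138085i
Y_4^{m'}(θ=2.5568,φ=5.4254) and Σ D·Y over m':
  (-0.1277+0.4723i)·(-0.0394-0.0117i)  (-0.1792+0.2945i)·(+0.1480-0.0945i)  (+0.1008-0.0923i)·(-0.0569+0.3901i)  (+0.3612-0.1784i)·(-0.2659-0.3075i)  (+0.1920-0.0341i)·(-0.0993+0.0000i)  (-0.2210-0.0237i)·(+0.2659-0.3075i)  (-0.4170-0.1711i)·(-0.0569-0.3901i)  (-0.2945-0.2343i)·(-0.1480-0.0945i)  (-0.0978-0.1381i)·(-0.0394+0.0117i)
Y_4^2(R⁻¹ n̂) = -0.209993+0.328556i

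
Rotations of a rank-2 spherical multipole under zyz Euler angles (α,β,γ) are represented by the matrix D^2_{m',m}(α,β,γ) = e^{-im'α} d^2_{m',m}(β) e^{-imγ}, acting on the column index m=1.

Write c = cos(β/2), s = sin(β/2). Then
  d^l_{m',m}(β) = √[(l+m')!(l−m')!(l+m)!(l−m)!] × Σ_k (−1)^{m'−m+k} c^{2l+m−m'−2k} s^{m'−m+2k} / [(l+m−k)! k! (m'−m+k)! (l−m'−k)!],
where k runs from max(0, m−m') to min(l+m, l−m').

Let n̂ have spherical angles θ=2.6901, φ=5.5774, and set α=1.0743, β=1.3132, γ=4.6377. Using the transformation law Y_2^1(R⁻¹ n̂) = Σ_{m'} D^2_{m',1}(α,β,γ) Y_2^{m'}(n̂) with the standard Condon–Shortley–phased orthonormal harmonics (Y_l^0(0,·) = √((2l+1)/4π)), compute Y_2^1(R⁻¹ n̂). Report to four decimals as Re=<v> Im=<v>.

Need the full column D^2_{m',1} for m'=−2..2 at α=1.0743, β=1.3132, γ=4.6377.
cos(β/2)=0.792072, sin(β/2)=0.610427
d^2_{-2,1}: single k=3 term ⇒ +0.360327;  D = -0.286306-0.218779i
d^2_{-1,1}: k∈[2..3] ⇒ +0.701324 -0.138847 = +0.562477;  D = -0.513177+0.230284i
d^2_{0,1}: k∈[1..2] ⇒ +0.743026 -0.441309 = +0.301717;  D = -0.022514+0.300876i
d^2_{1,1}: k∈[0..1] ⇒ +0.393604 -0.701324 = -0.307720;  D = -0.258873-0.166363i
d^2_{2,1}: single k=0 term ⇒ -0.606678;  D = -0.531502+0.292514i
Y_2^{m'}(θ=2.6901,φ=5.5774) and Σ D·Y over m':
  (-0.2863-0.2188i)·(+0.0117+0.0726i)  (-0.5132+0.2303i)·(-0.2308-0.1967i)  (-0.0225+0.3009i)·(+0.4507+0.0000i)  (-0.2589-0.1664i)·(+0.2308-0.1967i)  (-0.5315+0.2925i)·(+0.0117-0.0726i)
Y_2^1(R⁻¹ n̂) = +0.088718+0.214577i

Re=0.0887 Im=0.2146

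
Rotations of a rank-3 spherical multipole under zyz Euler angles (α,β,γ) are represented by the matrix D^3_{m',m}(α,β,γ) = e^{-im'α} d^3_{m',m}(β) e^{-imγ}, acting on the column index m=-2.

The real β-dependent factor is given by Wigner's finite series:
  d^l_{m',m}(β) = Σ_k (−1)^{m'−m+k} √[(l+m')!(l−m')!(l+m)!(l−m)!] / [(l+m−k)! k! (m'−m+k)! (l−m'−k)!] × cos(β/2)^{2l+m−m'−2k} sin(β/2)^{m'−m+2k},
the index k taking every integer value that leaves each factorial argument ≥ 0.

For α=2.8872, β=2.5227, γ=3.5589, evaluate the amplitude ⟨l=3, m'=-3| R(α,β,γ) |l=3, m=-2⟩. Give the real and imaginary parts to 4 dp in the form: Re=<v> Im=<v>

Split into d^3_{-3,-2}(β=2.5227) × two z-phases.
Half-angle: c=0.304531, s=0.952502. N=√(1·720·1·120)=293.938769
k: max(0,(-2)−(-3))=1 … min(3+(-2),3−(-3))=1
  k=1: (−1)^0·293.9388/(120)·0.3045^5·0.9525^1 = +0.006111
d^3_{-3,-2}(2.5227) = +0.006111
Attach z-rotation phases: D = e^{-i(-3)(2.8872)}·(+0.006111)·e^{-i(-2)(3.5589)} = -0.006095-0.000436i

Re=-0.0061 Im=-0.0004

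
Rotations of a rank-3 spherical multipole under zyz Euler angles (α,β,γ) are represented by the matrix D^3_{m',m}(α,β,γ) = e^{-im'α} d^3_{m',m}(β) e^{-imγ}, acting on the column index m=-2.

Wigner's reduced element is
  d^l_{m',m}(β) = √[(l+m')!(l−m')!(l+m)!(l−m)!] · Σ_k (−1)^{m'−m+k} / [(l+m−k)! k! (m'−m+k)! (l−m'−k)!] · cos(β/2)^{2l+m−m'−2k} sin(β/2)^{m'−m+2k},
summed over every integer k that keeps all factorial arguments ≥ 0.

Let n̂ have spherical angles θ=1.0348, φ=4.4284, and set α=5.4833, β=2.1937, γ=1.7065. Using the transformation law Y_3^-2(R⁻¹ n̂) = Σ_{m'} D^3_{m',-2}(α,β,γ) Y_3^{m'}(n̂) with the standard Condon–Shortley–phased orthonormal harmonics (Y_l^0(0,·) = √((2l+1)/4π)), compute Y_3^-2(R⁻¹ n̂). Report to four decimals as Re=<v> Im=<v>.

Re=-0.0071 Im=0.0469

Need the full column D^3_{m',-2} for m'=−3..3 at α=5.4833, β=2.1937, γ=1.7065.
cos(β/2)=0.456401, sin(β/2)=0.889774
d^3_{-3,-2}: single k=1 term ⇒ +0.043161;  D = +0.022833+0.036626i
d^3_{-2,-2}: k∈[0..1] ⇒ +0.009038 -0.171758 = -0.162720;  D = +0.039063-0.157961i
d^3_{-1,-2}: k∈[0..1] ⇒ -0.055720 +0.423555 = +0.367834;  D = -0.317653+0.185469i
d^3_{0,-2}: k∈[0..1] ⇒ +0.188151 -0.715111 = -0.526959;  D = +0.507670+0.141271i
d^3_{1,-2}: k∈[0..1] ⇒ -0.423555 +0.804907 = +0.381352;  D = -0.182664-0.334759i
d^3_{2,-2}: k∈[0..1] ⇒ +0.652804 -0.496225 = +0.156579;  D = +0.046329-0.149568i
d^3_{3,-2}: single k=0 term ⇒ -0.623478;  D = -0.555724+0.282659i
Y_3^{m'}(θ=1.0348,φ=4.4284) and Σ D·Y over m':
  (+0.0228+0.0366i)·(+0.1996-0.1746i)  (+0.0391-0.1580i)·(-0.3252-0.2075i)  (-0.3177+0.1855i)·(-0.0237+0.0811i)  (+0.5077+0.1413i)·(-0.3232+0.0000i)  (-0.1827-0.3348i)·(+0.0237+0.0811i)  (+0.0463-0.1496i)·(-0.3252+0.2075i)  (-0.5557+0.2827i)·(-0.1996-0.1746i)
Y_3^-2(R⁻¹ n̂) = -0.007096+0.046923i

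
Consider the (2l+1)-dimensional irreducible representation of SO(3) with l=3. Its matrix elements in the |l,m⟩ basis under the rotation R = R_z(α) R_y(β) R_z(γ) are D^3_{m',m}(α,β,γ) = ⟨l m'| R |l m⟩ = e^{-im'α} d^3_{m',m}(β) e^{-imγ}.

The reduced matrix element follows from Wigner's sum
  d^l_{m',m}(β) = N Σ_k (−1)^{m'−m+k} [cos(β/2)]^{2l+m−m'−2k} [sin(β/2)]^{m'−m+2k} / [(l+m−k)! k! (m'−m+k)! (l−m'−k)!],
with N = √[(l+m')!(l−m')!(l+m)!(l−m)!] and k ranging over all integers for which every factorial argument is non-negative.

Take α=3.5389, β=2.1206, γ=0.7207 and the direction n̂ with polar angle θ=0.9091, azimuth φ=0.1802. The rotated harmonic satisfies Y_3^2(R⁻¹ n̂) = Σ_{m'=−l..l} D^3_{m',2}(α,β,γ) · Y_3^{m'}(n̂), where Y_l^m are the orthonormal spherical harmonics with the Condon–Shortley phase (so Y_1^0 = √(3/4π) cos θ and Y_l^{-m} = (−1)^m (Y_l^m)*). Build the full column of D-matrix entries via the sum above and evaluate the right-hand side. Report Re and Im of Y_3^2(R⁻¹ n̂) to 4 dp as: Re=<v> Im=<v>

Re=0.0427 Im=-0.0087

Need the full column D^3_{m',2} for m'=−3..3 at α=3.5389, β=2.1206, γ=0.7207.
cos(β/2)=0.488610, sin(β/2)=0.872502
d^3_{-3,2}: single k=5 term ⇒ +0.605161;  D = -0.586426+0.149413i
d^3_{-2,2}: k∈[4..5] ⇒ +0.691769 -0.441163 = +0.250606;  D = +0.199990-0.151021i
d^3_{-1,2}: k∈[3..4] ⇒ +0.490024 -0.781259 = -0.291235;  D = +0.146400-0.251764i
d^3_{0,2}: k∈[2..3] ⇒ +0.237654 -0.757795 = -0.520142;  D = -0.067117+0.515793i
d^3_{1,2}: k∈[1..2] ⇒ +0.076839 -0.490024 = -0.413185;  D = -0.109377-0.398445i
d^3_{2,2}: k∈[0..1] ⇒ +0.013607 -0.216947 = -0.203340;  D = +0.125507+0.159984i
d^3_{3,2}: single k=0 term ⇒ -0.059519;  D = -0.051995-0.028966i
Y_3^{m'}(θ=0.9091,φ=0.1802) and Σ D·Y over m':
  (-0.5864+0.1494i)·(+0.1757-0.1054i)  (+0.2000-0.1510i)·(+0.3658-0.1378i)  (+0.1464-0.2518i)·(+0.2227-0.0406i)  (-0.0671+0.5158i)·(-0.2550+0.0000i)  (-0.1094-0.3984i)·(-0.2227-0.0406i)  (+0.1255+0.1600i)·(+0.3658+0.1378i)  (-0.0520-0.0290i)·(-0.1757-0.1054i)
Y_3^2(R⁻¹ n̂) = +0.042700-0.008714i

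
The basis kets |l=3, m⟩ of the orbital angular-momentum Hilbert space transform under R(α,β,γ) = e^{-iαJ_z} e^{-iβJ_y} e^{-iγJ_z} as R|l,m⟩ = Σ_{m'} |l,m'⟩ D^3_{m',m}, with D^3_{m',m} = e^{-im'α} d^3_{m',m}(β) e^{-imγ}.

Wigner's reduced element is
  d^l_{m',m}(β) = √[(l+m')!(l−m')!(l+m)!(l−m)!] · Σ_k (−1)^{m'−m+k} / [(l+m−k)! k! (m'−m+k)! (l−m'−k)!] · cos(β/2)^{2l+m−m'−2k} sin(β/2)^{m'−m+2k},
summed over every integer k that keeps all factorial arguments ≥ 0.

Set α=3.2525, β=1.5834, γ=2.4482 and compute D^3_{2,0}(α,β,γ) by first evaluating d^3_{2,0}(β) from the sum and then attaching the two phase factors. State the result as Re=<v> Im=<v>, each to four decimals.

Split into d^3_{2,0}(β=1.5834) × two z-phases.
With c≡cos(β/2)=0.702637 and s≡sin(β/2)=0.711549, N=[120·1·6·6]^{1/2}=65.726707
Admissible k: 0..1 (factorial args all ≥0)
  k=0: (−1)^2·65.7267/(12)·0.7026^4·0.7115^2 = +0.675917
  k=1: (−1)^3·65.7267/(12)·0.7026^2·0.7115^4 = -0.693172
d^3_{2,0}(1.5834) = +0.675917 -0.693172 = -0.017255
Phases: e^{-i·(2)·3.2525}=+0.975500-0.220000i, e^{-i·(0)·2.4482}=+1.000000+0.000000i ⇒ D=-0.016832+0.003796i

Re=-0.0168 Im=0.0038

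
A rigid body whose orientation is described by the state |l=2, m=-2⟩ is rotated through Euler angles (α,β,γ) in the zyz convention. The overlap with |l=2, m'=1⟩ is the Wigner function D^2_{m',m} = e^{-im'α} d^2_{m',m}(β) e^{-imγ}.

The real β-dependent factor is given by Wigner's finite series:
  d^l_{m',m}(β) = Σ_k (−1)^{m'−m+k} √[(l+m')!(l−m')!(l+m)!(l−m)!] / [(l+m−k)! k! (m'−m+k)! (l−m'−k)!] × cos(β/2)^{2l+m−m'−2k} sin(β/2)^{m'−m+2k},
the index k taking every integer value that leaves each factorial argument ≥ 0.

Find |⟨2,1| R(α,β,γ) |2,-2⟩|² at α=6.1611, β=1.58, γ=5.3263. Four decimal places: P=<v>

First d^2_{1,-2}(β=1.58), then the phase factors e^{-i(1)α} and e^{-i(-2)γ}:
c=cos(1.58/2)=0.703845, s=sin(1.58/2)=0.710353; N=√[6·1·1·24]=12.000000
Admissible k: 0..0 (factorial args all ≥0)
  k=0: (−1)^3·12.0000/(6)·0.7038^1·0.7104^3 = -0.504580
d^2_{1,-2}(1.58) = -0.504580
|D^2_{1,-2}|² = |d^2_{1,-2}(β)|² = (-0.504580)² = 0.254601 (the z-rotation phases have unit modulus)

P=0.2546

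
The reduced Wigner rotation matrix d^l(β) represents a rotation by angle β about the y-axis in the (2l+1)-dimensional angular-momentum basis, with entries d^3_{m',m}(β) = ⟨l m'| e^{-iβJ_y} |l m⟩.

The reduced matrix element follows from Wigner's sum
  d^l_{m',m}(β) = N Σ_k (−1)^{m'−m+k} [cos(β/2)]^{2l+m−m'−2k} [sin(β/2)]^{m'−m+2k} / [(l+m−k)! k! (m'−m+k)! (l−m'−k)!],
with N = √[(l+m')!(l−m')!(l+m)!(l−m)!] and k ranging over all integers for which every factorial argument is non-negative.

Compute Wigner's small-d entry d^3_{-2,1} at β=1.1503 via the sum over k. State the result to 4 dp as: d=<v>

d^3_{-2,1}(β=1.1503) via Wigner's sum:
With c≡cos(β/2)=0.839111 and s≡sin(β/2)=0.543961, N=[1·120·24·2]^{1/2}=75.894664
k∈{3,4} keeps every argument non-negative
  k=3: (−1)^0·75.8947/(12)·0.8391^3·0.5440^3 = +0.601437
  k=4: (−1)^1·75.8947/(24)·0.8391^1·0.5440^5 = -0.126374
d^3_{-2,1}(1.1503) = +0.601437 -0.126374 = +0.475063

d=0.4751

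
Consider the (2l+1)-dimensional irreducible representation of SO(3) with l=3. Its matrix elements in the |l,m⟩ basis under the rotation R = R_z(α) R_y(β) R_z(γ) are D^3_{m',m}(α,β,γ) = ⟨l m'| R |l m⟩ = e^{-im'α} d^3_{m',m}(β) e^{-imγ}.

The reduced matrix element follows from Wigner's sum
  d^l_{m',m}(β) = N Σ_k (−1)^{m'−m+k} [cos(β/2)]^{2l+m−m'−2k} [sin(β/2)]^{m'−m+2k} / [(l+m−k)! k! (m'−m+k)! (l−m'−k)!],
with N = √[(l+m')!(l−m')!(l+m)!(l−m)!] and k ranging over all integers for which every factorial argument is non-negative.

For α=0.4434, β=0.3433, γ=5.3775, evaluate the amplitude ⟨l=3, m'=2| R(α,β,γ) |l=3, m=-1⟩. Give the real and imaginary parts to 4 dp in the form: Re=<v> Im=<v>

Re=0.0065 Im=0.0290

Split into d^3_{2,-1}(β=0.3433) × two z-phases.
Half-angle: c=0.985304, s=0.170808. N=√(120·1·2·24)=75.894664
The bounds max(0,m−m')=0 and min(l+m,l−m')=1 give 2 terms
  k=0: (−1)^3·75.8947/(12)·0.9853^3·0.1708^3 = -0.030149
  k=1: (−1)^4·75.8947/(24)·0.9853^1·0.1708^5 = +0.000453
d^3_{2,-1}(0.3433) = -0.030149 +0.000453 = -0.029696
Attach z-rotation phases: D = e^{-i(2)(0.4434)}·(-0.029696)·e^{-i(-1)(5.3775)} = +0.006529+0.028969i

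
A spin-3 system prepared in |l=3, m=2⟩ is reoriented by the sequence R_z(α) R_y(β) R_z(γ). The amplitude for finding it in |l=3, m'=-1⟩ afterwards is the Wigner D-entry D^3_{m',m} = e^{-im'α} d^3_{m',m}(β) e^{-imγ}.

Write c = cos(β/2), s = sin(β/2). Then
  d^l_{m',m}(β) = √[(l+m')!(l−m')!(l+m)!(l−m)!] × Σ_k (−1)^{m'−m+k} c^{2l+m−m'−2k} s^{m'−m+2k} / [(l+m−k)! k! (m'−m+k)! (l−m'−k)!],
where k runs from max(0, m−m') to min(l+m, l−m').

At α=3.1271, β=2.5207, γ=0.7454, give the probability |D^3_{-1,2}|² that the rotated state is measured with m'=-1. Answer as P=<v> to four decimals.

Split into d^3_{-1,2}(β=2.5207) × two z-phases.
Half-angle: c=0.305484, s=0.952197. N=√(2·24·120·1)=75.894664
Admissible k: 3..4 (factorial args all ≥0)
  k=3: (−1)^0·75.8947/(12)·0.3055^3·0.9522^3 = +0.155659
  k=4: (−1)^1·75.8947/(24)·0.3055^1·0.9522^5 = -0.756176
d^3_{-1,2}(2.5207) = +0.155659 -0.756176 = -0.600517
|D^3_{-1,2}|² = |d^3_{-1,2}(β)|² = (-0.600517)² = 0.360620 (the z-rotation phases have unit modulus)

P=0.3606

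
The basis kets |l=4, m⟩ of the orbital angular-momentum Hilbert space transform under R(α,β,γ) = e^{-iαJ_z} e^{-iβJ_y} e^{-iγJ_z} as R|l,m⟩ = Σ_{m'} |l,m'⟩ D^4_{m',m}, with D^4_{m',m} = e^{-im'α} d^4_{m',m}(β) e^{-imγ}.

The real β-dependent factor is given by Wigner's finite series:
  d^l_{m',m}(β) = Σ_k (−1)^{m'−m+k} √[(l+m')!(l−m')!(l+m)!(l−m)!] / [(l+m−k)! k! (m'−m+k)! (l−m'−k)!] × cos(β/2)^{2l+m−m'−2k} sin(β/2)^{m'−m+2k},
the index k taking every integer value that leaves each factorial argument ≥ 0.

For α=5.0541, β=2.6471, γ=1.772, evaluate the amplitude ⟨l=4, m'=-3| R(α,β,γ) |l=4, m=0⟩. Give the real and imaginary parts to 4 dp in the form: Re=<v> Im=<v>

D^4_{-3,0}(5.0541,2.6471,1.772) = e^{-i·-3·5.0541}·d^4_{-3,0}(2.6471)·e^{-i·0·1.772}. Compute d first:
c=cos(2.6471/2)=0.244735, s=sin(2.6471/2)=0.969590; N=√[1·5040·24·24]=1703.830978
k: max(0,(0)−(-3))=3 … min(4+(0),4−(-3))=4
  k=3: (−1)^0·1703.8310/(144)·0.2447^5·0.9696^3 = +0.009469
  k=4: (−1)^1·1703.8310/(144)·0.2447^3·0.9696^5 = -0.148625
d^4_{-3,0}(2.6471) = +0.009469 -0.148625 = -0.139156
D = (-0.854783+0.518985i)·(-0.139156)·(+1.000000+0.000000i) = +0.118948-0.072220i

Re=0.1189 Im=-0.0722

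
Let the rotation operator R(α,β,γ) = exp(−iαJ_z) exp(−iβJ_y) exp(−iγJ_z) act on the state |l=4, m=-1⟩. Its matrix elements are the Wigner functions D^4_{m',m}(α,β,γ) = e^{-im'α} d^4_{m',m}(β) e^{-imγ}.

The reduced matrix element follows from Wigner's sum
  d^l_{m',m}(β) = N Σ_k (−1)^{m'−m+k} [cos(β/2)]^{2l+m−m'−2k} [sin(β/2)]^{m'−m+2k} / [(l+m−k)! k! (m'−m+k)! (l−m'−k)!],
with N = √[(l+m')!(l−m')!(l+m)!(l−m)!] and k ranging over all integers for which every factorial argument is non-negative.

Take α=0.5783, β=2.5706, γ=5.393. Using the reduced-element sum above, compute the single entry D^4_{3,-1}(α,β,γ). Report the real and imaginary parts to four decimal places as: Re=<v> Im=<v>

Re=0.3659 Im=0.2078

Split into d^4_{3,-1}(β=2.5706) × two z-phases.
Half-angle: c=0.281634, s=0.959522. N=√(5040·1·6·120)=1904.940944
The bounds max(0,m−m')=0 and min(l+m,l−m')=1 give 2 terms
  k=0: (−1)^4·1904.9409/(144)·0.2816^4·0.9595^4 = +0.070547
  k=1: (−1)^5·1904.9409/(240)·0.2816^2·0.9595^6 = -0.491325
d^4_{3,-1}(2.5706) = +0.070547 -0.491325 = -0.420779
Attach z-rotation phases: D = e^{-i(3)(0.5783)}·(-0.420779)·e^{-i(-1)(5.393)} = +0.365888+0.207800i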